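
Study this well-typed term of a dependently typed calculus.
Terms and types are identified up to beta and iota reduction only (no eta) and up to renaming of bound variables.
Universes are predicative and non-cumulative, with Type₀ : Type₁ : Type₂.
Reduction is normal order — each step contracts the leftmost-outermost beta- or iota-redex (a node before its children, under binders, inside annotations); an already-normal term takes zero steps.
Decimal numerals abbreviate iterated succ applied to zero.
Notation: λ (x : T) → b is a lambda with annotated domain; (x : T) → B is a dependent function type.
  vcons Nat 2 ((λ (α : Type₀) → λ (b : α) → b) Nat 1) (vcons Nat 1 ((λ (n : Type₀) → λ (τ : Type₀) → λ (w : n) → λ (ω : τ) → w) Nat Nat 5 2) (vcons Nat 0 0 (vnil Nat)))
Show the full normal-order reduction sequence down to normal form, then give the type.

reduction (normal order):
  vcons Nat 2 ((λ (α : Type₀) → λ (b : α) → b) Nat 1) (vcons Nat 1 ((λ (n : Type₀) → λ (τ : Type₀) → λ (w : n) → λ (ω : τ) → w) Nat Nat 5 2) (vcons Nat 0 0 (vnil Nat)))
  ~> vcons Nat 2 ((λ (α : Nat) → α) 1) (vcons Nat 1 ((λ (b : Type₀) → λ (n : Type₀) → λ (τ : b) → λ (w : n) → τ) Nat Nat 5 2) (vcons Nat 0 0 (vnil Nat)))
  ~> vcons Nat 2 1 (vcons Nat 1 ((λ (α : Type₀) → λ (b : Type₀) → λ (n : α) → λ (τ : b) → n) Nat Nat 5 2) (vcons Nat 0 0 (vnil Nat)))
  ~> vcons Nat 2 1 (vcons Nat 1 ((λ (α : Type₀) → λ (b : Nat) → λ (n : α) → b) Nat 5 2) (vcons Nat 0 0 (vnil Nat)))
  ~> vcons Nat 2 1 (vcons Nat 1 ((λ (α : Nat) → λ (b : Nat) → α) 5 2) (vcons Nat 0 0 (vnil Nat)))
  ~> vcons Nat 2 1 (vcons Nat 1 ((λ (α : Nat) → 5) 2) (vcons Nat 0 0 (vnil Nat)))
  ~> vcons Nat 2 1 (vcons Nat 1 5 (vcons Nat 0 0 (vnil Nat)))
the term's type:
  Vec Nat 3


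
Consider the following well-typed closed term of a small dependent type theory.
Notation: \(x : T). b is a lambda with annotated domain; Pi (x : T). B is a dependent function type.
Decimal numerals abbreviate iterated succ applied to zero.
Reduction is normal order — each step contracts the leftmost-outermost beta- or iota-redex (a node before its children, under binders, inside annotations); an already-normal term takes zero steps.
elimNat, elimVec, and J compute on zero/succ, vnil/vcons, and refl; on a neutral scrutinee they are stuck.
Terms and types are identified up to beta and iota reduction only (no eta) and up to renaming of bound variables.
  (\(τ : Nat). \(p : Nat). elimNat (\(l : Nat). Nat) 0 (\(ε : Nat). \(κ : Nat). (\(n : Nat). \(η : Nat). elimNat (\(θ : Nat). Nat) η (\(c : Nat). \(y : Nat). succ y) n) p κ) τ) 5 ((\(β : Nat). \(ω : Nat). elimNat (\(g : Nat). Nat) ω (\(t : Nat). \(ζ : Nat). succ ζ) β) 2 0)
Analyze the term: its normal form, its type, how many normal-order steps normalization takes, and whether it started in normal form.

normal form:
  10
the term's type:
  Nat
steps to reach normal form (normal order): 108
already normal: no
first contracted redex: a beta-redex


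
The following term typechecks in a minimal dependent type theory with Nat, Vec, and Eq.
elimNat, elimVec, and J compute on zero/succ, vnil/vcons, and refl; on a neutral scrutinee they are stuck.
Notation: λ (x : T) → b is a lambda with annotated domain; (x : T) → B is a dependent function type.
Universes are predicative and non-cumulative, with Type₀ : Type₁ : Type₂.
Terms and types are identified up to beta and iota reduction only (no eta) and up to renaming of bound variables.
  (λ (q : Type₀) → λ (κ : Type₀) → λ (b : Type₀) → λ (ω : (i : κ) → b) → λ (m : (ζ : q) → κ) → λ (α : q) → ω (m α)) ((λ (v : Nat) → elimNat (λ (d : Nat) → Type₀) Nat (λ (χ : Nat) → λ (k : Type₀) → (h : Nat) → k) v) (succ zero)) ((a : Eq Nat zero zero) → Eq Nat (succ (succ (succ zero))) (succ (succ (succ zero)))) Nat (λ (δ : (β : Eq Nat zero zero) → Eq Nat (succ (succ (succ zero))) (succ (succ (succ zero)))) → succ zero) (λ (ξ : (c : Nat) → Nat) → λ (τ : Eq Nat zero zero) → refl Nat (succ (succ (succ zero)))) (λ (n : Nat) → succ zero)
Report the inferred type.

the term's type:
  Nat


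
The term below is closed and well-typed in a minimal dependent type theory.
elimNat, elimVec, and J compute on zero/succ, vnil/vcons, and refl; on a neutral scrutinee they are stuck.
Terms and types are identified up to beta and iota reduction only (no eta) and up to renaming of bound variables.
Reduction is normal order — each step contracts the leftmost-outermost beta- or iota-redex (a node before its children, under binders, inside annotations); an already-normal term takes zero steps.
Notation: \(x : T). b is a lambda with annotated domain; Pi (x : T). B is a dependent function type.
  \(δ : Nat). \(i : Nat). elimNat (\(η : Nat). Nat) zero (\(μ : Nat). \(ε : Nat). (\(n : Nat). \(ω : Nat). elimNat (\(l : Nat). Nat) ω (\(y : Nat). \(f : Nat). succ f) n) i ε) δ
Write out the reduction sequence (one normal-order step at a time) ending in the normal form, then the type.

normal-order reduction:
  \(δ : Nat). \(i : Nat). elimNat (\(η : Nat). Nat) zero (\(μ : Nat). \(ε : Nat). (\(n : Nat). \(ω : Nat). elimNat (\(l : Nat). Nat) ω (\(y : Nat). \(f : Nat). succ f) n) i ε) δ
  ~> \(δ : Nat). \(i : Nat). elimNat (\(η : Nat). Nat) zero (\(μ : Nat). \(ε : Nat). (\(n : Nat). elimNat (\(ω : Nat). Nat) n (\(l : Nat). \(y : Nat). succ y) i) ε) δ
  ~> \(δ : Nat). \(i : Nat). elimNat (\(η : Nat). Nat) zero (\(μ : Nat). \(ε : Nat). elimNat (\(n : Nat). Nat) ε (\(ω : Nat). \(l : Nat). succ l) i) δ
inferred type:
  Pi (δ : Nat). Pi (i : Nat). Nat


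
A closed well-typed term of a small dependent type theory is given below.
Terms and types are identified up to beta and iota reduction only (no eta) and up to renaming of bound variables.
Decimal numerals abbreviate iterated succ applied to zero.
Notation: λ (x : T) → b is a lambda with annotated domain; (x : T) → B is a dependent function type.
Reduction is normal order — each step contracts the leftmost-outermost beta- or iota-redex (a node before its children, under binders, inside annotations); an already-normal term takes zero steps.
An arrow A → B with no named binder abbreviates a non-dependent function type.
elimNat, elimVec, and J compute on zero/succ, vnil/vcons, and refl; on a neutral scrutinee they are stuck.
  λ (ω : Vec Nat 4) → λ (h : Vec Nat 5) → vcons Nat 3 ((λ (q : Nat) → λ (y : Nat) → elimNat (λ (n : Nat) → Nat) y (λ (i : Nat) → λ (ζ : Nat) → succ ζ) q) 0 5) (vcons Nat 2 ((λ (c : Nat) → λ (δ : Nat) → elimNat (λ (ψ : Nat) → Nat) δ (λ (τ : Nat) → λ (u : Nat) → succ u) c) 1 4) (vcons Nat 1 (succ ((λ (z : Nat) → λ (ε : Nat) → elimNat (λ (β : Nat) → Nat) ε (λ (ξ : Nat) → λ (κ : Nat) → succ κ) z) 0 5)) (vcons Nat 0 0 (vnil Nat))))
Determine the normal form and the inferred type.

resulting normal form:
  λ (ω : Vec Nat 4) → λ (h : Vec Nat 5) → vcons Nat 3 5 (vcons Nat 2 5 (vcons Nat 1 6 (vcons Nat 0 0 (vnil Nat))))
type:
  Vec Nat 4 → Vec Nat 5 → Vec Nat 4
observation: the term reaches its normal form after 12 normal-order steps.


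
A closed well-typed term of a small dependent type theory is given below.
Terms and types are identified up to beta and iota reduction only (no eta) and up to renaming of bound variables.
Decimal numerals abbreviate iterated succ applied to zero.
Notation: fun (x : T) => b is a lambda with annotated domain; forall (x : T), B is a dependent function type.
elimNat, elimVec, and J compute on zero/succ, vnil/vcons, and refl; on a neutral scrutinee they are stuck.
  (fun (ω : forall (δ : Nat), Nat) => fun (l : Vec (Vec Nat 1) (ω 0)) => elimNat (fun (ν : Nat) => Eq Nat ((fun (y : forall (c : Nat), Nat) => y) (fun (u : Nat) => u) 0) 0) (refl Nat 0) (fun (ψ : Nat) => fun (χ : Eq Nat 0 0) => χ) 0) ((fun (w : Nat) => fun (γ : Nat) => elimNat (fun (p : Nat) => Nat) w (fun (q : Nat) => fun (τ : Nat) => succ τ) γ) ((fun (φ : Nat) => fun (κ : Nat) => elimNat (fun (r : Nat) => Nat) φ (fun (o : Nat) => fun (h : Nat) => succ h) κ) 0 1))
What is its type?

inferred type:
  forall (ω : Vec (Vec Nat 1) 1), Eq Nat 0 0


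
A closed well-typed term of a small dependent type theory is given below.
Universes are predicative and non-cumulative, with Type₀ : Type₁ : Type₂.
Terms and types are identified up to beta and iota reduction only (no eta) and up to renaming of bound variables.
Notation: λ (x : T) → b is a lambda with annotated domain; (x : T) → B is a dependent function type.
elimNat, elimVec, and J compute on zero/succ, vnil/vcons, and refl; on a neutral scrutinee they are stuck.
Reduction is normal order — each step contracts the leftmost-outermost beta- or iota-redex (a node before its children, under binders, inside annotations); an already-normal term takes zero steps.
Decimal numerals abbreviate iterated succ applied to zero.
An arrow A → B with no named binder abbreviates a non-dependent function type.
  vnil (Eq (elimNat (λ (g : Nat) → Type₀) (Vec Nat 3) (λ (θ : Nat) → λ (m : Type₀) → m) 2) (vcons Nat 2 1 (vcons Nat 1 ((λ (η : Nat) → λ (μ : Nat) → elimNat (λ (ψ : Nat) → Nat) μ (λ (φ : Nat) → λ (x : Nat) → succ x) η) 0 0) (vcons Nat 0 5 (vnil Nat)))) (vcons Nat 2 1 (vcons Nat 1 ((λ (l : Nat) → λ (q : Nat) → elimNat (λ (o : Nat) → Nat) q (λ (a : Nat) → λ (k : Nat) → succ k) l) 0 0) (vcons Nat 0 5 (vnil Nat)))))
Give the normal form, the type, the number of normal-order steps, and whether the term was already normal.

reduced normal form:
  vnil (Eq (Vec Nat 3) (vcons Nat 2 1 (vcons Nat 1 0 (vcons Nat 0 5 (vnil Nat)))) (vcons Nat 2 1 (vcons Nat 1 0 (vcons Nat 0 5 (vnil Nat)))))
type:
  Vec (Eq (Vec Nat 3) (vcons Nat 2 1 (vcons Nat 1 0 (vcons Nat 0 5 (vnil Nat)))) (vcons Nat 2 1 (vcons Nat 1 0 (vcons Nat 0 5 (vnil Nat))))) 0
reduction steps (normal order): 13
already normal: no
first contracted redex: an elimNat iota-redex


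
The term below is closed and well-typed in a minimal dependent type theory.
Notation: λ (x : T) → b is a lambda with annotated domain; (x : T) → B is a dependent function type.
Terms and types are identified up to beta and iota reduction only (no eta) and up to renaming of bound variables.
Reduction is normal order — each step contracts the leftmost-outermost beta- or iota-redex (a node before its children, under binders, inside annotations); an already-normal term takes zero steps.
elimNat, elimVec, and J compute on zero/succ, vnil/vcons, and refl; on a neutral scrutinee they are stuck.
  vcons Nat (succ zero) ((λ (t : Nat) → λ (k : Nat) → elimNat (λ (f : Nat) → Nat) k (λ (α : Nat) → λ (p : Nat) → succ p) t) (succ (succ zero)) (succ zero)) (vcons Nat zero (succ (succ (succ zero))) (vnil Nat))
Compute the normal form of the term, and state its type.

reduced normal form:
  vcons Nat (succ zero) (succ (succ (succ zero))) (vcons Nat zero (succ (succ (succ zero))) (vnil Nat))
inferred type:
  Vec Nat (succ (succ zero))


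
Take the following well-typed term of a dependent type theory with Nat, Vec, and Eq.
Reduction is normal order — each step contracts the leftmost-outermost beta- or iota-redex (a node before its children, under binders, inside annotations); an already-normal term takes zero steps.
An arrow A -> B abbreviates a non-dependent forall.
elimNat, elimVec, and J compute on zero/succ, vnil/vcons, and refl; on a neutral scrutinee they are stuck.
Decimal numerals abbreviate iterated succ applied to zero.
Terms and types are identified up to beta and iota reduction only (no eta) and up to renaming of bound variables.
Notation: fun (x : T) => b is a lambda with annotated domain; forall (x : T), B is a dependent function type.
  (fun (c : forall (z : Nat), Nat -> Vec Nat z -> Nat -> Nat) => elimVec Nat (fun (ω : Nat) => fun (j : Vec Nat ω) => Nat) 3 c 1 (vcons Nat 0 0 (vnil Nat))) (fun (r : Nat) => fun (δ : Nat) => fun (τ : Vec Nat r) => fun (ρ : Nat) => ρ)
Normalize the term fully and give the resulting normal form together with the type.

resulting normal form:
  3
type:
  Nat
observation: the leftmost-outermost redex is a beta-redex, and normalization takes 7 steps.


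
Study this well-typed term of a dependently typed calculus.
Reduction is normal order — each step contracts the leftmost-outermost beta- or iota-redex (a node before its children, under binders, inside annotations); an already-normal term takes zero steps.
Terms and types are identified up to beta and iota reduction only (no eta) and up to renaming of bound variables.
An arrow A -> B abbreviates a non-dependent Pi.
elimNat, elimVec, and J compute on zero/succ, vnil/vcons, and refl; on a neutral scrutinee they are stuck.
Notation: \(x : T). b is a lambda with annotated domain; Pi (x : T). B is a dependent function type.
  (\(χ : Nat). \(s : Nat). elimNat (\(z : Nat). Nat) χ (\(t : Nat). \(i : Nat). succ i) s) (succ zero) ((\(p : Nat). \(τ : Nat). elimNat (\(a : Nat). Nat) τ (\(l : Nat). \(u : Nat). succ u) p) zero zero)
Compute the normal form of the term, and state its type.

reduced normal form:
  succ zero
the term's type:
  Nat
observation: the first redex contracted is a beta-redex; the normal form is reached in 6 normal-order steps.


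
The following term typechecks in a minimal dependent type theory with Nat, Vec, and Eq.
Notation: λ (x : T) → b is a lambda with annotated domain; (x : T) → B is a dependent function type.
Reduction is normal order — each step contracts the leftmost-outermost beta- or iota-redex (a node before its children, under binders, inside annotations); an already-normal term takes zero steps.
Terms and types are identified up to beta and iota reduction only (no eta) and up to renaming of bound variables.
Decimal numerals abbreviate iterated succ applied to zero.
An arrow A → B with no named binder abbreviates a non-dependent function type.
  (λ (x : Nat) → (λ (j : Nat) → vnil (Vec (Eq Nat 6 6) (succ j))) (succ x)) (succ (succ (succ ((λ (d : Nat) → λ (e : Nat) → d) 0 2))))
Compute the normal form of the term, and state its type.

normal form:
  vnil (Vec (Eq Nat 6 6) 5)
inferred type:
  Vec (Vec (Eq Nat 6 6) 5) 0


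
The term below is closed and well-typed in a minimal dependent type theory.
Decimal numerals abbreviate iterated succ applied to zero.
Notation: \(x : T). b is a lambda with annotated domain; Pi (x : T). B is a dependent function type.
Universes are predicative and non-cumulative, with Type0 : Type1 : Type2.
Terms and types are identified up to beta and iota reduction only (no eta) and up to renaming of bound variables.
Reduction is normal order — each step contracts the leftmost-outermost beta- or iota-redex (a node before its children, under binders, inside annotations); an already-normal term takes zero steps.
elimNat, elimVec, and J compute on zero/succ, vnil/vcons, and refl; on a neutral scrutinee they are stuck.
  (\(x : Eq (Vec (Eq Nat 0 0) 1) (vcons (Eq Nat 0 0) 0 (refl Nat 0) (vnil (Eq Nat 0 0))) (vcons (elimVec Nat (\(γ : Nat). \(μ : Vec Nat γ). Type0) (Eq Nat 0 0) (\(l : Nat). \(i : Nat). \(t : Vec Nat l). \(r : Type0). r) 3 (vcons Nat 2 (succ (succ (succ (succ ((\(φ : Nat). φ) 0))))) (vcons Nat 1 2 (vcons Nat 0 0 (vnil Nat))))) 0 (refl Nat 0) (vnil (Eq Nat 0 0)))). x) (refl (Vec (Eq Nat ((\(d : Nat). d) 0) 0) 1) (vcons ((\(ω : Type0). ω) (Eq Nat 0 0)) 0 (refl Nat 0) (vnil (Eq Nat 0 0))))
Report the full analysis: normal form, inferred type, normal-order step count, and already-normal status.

normal form:
  refl (Vec (Eq Nat 0 0) 1) (vcons (Eq Nat 0 0) 0 (refl Nat 0) (vnil (Eq Nat 0 0)))
the term's type:
  Eq (Vec (Eq Nat 0 0) 1) (vcons (Eq Nat 0 0) 0 (refl Nat 0) (vnil (Eq Nat 0 0))) (vcons (Eq Nat 0 0) 0 (refl Nat 0) (vnil (Eq Nat 0 0)))
normal-order step count: 3
started in normal form: no
first redex: a beta-redex


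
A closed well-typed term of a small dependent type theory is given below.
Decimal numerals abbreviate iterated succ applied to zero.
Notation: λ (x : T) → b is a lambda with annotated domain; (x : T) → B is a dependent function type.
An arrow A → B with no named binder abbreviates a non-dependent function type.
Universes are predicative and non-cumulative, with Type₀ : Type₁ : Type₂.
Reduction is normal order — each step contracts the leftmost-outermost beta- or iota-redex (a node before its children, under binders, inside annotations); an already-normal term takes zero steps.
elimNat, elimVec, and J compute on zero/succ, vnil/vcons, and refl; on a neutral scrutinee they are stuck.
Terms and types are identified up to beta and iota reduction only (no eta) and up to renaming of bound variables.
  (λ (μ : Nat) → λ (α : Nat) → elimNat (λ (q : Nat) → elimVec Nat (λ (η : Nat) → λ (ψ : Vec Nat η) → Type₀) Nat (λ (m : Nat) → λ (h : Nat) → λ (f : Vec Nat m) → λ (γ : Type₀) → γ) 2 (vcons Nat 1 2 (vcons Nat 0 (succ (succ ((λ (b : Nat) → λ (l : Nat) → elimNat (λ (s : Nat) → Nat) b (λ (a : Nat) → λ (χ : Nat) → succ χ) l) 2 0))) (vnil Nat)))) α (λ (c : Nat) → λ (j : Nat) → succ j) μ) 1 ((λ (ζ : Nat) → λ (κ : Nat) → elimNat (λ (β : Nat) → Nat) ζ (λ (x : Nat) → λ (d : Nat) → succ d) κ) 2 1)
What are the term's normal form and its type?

resulting normal form:
  4
inferred type:
  Nat


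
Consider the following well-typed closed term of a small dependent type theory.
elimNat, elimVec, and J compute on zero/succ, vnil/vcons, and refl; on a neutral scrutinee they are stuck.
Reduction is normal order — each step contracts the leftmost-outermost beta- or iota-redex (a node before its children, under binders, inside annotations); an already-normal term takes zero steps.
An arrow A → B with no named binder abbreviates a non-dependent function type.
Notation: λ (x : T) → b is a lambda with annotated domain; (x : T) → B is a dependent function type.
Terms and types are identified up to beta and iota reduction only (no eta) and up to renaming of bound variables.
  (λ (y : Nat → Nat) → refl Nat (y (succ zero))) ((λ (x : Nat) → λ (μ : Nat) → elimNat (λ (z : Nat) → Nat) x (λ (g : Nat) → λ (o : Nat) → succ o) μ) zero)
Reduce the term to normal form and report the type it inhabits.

reduced normal form:
  refl Nat (succ zero)
inferred type:
  Eq Nat (succ zero) (succ zero)


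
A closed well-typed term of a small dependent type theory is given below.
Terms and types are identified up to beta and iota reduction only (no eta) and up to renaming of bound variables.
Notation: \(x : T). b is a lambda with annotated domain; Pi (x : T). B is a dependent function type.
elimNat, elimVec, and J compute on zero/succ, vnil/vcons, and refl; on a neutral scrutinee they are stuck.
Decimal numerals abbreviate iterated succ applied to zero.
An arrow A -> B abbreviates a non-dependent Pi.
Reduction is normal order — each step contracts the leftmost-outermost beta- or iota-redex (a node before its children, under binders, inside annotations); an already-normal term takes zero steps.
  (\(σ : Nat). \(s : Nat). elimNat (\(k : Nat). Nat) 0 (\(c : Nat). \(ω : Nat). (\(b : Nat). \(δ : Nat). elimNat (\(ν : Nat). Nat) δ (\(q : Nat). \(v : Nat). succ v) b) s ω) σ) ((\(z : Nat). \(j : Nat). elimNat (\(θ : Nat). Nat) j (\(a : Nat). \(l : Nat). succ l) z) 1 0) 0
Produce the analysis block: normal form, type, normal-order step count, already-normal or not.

resulting normal form:
  0
the term's type:
  Nat
reduction steps (normal order): 15
started in normal form: no
first contracted redex: a beta-redex


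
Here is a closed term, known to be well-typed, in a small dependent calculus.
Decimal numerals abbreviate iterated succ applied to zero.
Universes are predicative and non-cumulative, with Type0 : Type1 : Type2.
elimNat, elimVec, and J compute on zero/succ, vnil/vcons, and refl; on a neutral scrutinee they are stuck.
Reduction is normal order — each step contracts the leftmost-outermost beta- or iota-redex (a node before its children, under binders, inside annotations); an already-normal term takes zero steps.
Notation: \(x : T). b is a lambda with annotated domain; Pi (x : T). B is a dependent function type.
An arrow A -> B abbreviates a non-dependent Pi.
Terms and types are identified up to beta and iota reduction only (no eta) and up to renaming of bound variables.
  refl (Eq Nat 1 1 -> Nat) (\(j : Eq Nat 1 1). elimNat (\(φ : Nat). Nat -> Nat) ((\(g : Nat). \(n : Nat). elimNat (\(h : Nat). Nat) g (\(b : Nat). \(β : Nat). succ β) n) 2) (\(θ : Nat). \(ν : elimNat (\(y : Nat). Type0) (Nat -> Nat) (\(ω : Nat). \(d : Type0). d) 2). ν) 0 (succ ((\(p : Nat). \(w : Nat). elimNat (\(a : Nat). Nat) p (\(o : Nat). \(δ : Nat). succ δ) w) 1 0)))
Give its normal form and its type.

reduced normal form:
  refl (Eq Nat 1 1 -> Nat) (\(j : Eq Nat 1 1). 4)
type:
  Eq (Eq Nat 1 1 -> Nat) (\(j : Eq Nat 1 1). 4) (\(φ : Eq Nat 1 1). 4)


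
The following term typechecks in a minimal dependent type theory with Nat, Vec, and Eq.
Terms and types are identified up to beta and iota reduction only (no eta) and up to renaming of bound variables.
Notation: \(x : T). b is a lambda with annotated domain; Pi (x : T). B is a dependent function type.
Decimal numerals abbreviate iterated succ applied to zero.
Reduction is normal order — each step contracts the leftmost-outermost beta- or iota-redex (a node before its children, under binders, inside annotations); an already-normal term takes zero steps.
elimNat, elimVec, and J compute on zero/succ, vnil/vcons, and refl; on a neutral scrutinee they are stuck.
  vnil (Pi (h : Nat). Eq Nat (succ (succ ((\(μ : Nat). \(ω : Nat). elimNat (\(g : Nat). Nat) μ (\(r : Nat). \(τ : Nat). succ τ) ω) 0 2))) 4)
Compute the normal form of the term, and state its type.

resulting normal form:
  vnil (Pi (h : Nat). Eq Nat 4 4)
inferred type:
  Vec (Pi (h : Nat). Eq Nat 4 4) 0
observation: the first redex contracted is a beta-redex; the normal form is reached in 9 normal-order steps.


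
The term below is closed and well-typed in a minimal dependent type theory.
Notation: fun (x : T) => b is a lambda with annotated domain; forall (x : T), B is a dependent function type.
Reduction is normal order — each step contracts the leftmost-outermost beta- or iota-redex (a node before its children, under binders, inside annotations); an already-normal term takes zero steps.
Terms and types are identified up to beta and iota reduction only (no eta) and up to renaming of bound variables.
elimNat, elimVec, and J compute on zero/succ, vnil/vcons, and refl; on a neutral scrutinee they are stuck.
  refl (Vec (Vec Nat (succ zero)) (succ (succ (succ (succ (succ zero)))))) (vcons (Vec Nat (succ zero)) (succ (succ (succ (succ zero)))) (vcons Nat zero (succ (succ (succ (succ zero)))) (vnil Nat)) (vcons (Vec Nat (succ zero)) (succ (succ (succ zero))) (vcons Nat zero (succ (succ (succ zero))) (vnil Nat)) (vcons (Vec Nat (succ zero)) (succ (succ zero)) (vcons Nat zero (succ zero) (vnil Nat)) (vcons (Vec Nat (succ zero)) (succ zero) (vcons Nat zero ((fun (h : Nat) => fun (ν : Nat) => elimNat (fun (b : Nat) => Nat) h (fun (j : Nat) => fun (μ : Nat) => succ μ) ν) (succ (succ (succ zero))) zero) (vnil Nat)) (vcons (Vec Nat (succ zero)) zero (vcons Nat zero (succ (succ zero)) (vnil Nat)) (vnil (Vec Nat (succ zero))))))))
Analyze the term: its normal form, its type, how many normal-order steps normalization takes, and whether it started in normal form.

reduced normal form:
  refl (Vec (Vec Nat (succ zero)) (succ (succ (succ (succ (succ zero)))))) (vcons (Vec Nat (succ zero)) (succ (succ (succ (succ zero)))) (vcons Nat zero (succ (succ (succ (succ zero)))) (vnil Nat)) (vcons (Vec Nat (succ zero)) (succ (succ (succ zero))) (vcons Nat zero (succ (succ (succ zero))) (vnil Nat)) (vcons (Vec Nat (succ zero)) (succ (succ zero)) (vcons Nat zero (succ zero) (vnil Nat)) (vcons (Vec Nat (succ zero)) (succ zero) (vcons Nat zero (succ (succ (succ zero))) (vnil Nat)) (vcons (Vec Nat (succ zero)) zero (vcons Nat zero (succ (succ zero)) (vnil Nat)) (vnil (Vec Nat (succ zero))))))))
type:
  Eq (Vec (Vec Nat (succ zero)) (succ (succ (succ (succ (succ zero)))))) (vcons (Vec Nat (succ zero)) (succ (succ (succ (succ zero)))) (vcons Nat zero (succ (succ (succ (succ zero)))) (vnil Nat)) (vcons (Vec Nat (succ zero)) (succ (succ (succ zero))) (vcons Nat zero (succ (succ (succ zero))) (vnil Nat)) (vcons (Vec Nat (succ zero)) (succ (succ zero)) (vcons Nat zero (succ zero) (vnil Nat)) (vcons (Vec Nat (succ zero)) (succ zero) (vcons Nat zero (succ (succ (succ zero))) (vnil Nat)) (vcons (Vec Nat (succ zero)) zero (vcons Nat zero (succ (succ zero)) (vnil Nat)) (vnil (Vec Nat (succ zero)))))))) (vcons (Vec Nat (succ zero)) (succ (succ (succ (succ zero)))) (vcons Nat zero (succ (succ (succ (succ zero)))) (vnil Nat)) (vcons (Vec Nat (succ zero)) (succ (succ (succ zero))) (vcons Nat zero (succ (succ (succ zero))) (vnil Nat)) (vcons (Vec Nat (succ zero)) (succ (succ zero)) (vcons Nat zero (succ zero) (vnil Nat)) (vcons (Vec Nat (succ zero)) (succ zero) (vcons Nat zero (succ (succ (succ zero))) (vnil Nat)) (vcons (Vec Nat (succ zero)) zero (vcons Nat zero (succ (succ zero)) (vnil Nat)) (vnil (Vec Nat (succ zero))))))))
reduction steps (normal order): 3
term was already normal: no
first redex: a beta-redex


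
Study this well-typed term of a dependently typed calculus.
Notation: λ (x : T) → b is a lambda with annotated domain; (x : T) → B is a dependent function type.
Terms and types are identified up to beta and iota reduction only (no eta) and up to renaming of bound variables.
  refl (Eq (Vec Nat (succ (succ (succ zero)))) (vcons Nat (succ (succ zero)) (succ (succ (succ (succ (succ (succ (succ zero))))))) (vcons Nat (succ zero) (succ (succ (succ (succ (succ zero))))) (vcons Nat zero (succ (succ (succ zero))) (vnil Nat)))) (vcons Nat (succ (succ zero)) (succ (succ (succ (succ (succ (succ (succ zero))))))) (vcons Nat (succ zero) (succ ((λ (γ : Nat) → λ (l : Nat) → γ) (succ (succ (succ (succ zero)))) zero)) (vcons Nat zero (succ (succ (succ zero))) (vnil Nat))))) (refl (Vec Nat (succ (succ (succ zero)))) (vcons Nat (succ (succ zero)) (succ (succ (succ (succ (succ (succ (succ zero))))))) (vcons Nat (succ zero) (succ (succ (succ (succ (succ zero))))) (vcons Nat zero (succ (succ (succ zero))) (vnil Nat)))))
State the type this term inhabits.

type:
  Eq (Eq (Vec Nat (succ (succ (succ zero)))) (vcons Nat (succ (succ zero)) (succ (succ (succ (succ (succ (succ (succ zero))))))) (vcons Nat (succ zero) (succ (succ (succ (succ (succ zero))))) (vcons Nat zero (succ (succ (succ zero))) (vnil Nat)))) (vcons Nat (succ (succ zero)) (succ (succ (succ (succ (succ (succ (succ zero))))))) (vcons Nat (succ zero) (succ (succ (succ (succ (succ zero))))) (vcons Nat zero (succ (succ (succ zero))) (vnil Nat))))) (refl (Vec Nat (succ (succ (succ zero)))) (vcons Nat (succ (succ zero)) (succ (succ (succ (succ (succ (succ (succ zero))))))) (vcons Nat (succ zero) (succ (succ (succ (succ (succ zero))))) (vcons Nat zero (succ (succ (succ zero))) (vnil Nat))))) (refl (Vec Nat (succ (succ (succ zero)))) (vcons Nat (succ (succ zero)) (succ (succ (succ (succ (succ (succ (succ zero))))))) (vcons Nat (succ zero) (succ (succ (succ (succ (succ zero))))) (vcons Nat zero (succ (succ (succ zero))) (vnil Nat)))))


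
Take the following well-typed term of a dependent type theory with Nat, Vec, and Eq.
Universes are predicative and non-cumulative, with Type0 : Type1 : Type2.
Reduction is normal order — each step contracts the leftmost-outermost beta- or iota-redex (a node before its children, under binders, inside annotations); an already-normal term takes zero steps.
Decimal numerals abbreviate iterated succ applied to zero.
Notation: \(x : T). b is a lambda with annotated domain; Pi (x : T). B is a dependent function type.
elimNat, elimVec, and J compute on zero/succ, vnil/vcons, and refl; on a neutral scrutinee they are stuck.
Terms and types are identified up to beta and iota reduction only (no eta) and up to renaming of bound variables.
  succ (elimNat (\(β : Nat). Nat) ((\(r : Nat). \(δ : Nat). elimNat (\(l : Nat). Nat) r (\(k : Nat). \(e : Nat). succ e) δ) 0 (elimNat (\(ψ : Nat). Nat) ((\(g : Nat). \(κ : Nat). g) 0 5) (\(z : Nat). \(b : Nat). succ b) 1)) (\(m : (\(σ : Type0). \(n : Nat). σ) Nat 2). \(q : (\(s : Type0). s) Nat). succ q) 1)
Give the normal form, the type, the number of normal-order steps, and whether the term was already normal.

normal form:
  3
the term's type:
  Nat
normal-order step count: 16
started in normal form: no
first contracted redex: an elimNat iota-redex


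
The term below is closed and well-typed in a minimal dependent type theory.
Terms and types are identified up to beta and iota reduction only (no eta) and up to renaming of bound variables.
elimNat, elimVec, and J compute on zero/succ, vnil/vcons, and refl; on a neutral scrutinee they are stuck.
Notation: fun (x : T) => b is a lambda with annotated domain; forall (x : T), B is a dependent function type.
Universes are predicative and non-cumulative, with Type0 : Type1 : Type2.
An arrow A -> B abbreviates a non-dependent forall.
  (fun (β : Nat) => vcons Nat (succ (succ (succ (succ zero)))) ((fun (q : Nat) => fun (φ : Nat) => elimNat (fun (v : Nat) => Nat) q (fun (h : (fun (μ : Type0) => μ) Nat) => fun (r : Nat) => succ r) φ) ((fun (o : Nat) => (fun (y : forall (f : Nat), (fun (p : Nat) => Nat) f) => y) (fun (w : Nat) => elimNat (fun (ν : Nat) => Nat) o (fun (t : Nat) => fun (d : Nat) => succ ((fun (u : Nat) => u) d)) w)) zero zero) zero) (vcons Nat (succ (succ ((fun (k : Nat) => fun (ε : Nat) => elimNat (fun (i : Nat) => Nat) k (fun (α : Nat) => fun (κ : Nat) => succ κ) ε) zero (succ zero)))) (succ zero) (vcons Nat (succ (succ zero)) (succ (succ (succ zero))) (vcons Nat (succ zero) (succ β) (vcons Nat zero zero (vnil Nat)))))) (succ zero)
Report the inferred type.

inferred type:
  Vec Nat (succ (succ (succ (succ (succ zero)))))


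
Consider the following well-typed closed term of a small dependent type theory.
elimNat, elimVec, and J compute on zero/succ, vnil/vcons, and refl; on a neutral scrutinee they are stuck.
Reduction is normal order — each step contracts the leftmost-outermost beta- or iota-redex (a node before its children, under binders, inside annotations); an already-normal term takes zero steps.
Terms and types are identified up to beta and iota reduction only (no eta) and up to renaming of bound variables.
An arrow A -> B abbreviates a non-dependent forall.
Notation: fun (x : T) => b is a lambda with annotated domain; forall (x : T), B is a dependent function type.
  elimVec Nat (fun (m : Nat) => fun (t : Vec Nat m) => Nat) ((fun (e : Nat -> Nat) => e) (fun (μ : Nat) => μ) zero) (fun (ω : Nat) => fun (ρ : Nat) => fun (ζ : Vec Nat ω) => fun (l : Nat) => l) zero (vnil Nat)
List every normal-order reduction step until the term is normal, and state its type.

normal-order reduction sequence:
  elimVec Nat (fun (m : Nat) => fun (t : Vec Nat m) => Nat) ((fun (e : Nat -> Nat) => e) (fun (μ : Nat) => μ) zero) (fun (ω : Nat) => fun (ρ : Nat) => fun (ζ : Vec Nat ω) => fun (l : Nat) => l) zero (vnil Nat)
  ~> (fun (m : Nat -> Nat) => m) (fun (t : Nat) => t) zero
  ~> (fun (m : Nat) => m) zero
  ~> zero
type:
  Nat


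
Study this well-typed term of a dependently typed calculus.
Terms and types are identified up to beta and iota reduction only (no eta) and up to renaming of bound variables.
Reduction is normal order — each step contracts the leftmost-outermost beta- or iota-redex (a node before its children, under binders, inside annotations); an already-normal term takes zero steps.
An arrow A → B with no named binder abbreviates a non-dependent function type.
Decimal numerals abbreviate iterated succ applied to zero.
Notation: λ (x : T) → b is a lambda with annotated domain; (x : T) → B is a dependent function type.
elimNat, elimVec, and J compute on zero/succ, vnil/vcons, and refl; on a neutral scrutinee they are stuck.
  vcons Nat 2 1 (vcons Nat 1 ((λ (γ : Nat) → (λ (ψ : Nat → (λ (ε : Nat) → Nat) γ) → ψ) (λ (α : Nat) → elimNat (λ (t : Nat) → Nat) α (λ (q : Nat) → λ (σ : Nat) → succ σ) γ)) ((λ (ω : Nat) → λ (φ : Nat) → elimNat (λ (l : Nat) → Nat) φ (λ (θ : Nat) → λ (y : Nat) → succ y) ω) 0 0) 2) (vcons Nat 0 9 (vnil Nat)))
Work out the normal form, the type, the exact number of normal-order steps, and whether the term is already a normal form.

resulting normal form:
  vcons Nat 2 1 (vcons Nat 1 2 (vcons Nat 0 9 (vnil Nat)))
type:
  Vec Nat 3
steps to reach normal form (normal order): 7
term was already normal: no
first redex: a beta-redex


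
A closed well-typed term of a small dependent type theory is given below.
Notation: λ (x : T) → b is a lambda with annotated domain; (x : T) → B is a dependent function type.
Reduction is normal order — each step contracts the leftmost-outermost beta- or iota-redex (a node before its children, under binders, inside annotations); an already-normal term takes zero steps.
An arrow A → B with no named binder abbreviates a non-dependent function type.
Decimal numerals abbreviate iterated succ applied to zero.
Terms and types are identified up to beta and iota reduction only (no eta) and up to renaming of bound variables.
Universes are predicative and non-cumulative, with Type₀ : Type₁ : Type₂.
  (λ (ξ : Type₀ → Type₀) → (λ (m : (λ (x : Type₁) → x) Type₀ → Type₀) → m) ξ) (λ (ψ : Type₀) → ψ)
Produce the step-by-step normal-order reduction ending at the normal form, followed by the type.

normal-order reduction:
  (λ (ξ : Type₀ → Type₀) → (λ (m : (λ (x : Type₁) → x) Type₀ → Type₀) → m) ξ) (λ (ψ : Type₀) → ψ)
  ~> (λ (ξ : (λ (m : Type₁) → m) Type₀ → Type₀) → ξ) (λ (x : Type₀) → x)
  ~> λ (ξ : Type₀) → ξ
type:
  Type₀ → Type₀


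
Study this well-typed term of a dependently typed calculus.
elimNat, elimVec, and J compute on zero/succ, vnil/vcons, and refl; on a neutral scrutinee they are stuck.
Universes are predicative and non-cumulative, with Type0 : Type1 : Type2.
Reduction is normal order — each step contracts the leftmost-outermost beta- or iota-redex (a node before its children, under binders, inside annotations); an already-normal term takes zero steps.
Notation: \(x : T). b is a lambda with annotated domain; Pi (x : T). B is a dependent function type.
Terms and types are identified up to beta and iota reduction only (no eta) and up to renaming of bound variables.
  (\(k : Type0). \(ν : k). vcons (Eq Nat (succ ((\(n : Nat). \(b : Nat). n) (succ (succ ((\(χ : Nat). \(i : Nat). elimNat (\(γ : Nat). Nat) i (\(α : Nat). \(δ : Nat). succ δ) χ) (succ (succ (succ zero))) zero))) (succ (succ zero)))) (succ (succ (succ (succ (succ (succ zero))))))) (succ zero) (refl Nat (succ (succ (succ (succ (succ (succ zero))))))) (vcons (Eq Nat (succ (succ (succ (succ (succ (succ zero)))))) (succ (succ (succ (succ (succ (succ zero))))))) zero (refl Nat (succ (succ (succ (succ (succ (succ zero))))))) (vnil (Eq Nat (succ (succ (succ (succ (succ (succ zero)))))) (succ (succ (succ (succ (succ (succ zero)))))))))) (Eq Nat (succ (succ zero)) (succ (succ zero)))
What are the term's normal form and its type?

normal form:
  \(k : Eq Nat (succ (succ zero)) (succ (succ zero))). vcons (Eq Nat (succ (succ (succ (succ (succ (succ zero)))))) (succ (succ (succ (succ (succ (succ zero))))))) (succ zero) (refl Nat (succ (succ (succ (succ (succ (succ zero))))))) (vcons (Eq Nat (succ (succ (succ (succ (succ (succ zero)))))) (succ (succ (succ (succ (succ (succ zero))))))) zero (refl Nat (succ (succ (succ (succ (succ (succ zero))))))) (vnil (Eq Nat (succ (succ (succ (succ (succ (succ zero)))))) (succ (succ (succ (succ (succ (succ zero)))))))))
the term's type:
  Pi (k : Eq Nat (succ (succ zero)) (succ (succ zero))). Vec (Eq Nat (succ (succ (succ (succ (succ (succ zero)))))) (succ (succ (succ (succ (succ (succ zero))))))) (succ (succ zero))
observation: the term reaches its normal form after 15 normal-order steps.


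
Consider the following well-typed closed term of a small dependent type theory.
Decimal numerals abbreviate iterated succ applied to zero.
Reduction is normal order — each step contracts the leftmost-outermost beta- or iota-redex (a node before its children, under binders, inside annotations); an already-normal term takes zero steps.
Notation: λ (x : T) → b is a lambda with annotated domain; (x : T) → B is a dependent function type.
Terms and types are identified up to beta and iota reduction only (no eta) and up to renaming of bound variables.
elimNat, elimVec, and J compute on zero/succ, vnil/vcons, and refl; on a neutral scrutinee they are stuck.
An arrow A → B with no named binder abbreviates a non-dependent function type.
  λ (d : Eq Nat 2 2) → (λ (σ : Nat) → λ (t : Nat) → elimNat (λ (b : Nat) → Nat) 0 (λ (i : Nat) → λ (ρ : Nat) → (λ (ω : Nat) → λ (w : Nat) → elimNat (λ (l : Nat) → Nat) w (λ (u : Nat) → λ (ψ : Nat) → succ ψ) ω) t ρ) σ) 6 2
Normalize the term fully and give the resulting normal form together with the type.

reduced normal form:
  λ (d : Eq Nat 2 2) → 12
the term's type:
  Eq Nat 2 2 → Nat


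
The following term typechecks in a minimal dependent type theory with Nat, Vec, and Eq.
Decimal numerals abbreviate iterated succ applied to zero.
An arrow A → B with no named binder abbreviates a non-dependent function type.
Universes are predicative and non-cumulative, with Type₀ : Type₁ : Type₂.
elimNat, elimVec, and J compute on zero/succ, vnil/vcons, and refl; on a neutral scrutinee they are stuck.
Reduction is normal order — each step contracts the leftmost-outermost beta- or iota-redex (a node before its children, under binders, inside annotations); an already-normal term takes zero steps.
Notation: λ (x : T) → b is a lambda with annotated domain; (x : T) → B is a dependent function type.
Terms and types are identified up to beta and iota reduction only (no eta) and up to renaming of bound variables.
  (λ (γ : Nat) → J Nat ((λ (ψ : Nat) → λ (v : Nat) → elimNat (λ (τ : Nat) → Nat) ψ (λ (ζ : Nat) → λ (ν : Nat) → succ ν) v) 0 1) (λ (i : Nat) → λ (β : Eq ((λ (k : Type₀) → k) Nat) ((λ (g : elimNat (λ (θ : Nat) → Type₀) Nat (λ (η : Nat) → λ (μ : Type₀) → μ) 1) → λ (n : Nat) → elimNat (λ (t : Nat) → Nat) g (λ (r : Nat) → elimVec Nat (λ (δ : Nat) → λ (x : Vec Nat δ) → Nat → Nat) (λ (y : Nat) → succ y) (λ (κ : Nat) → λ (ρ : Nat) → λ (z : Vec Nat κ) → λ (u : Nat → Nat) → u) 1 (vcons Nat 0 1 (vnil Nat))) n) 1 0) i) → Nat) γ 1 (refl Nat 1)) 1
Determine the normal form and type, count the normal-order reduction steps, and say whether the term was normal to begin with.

resulting normal form:
  1
inferred type:
  Nat
reduction steps (normal order): 2
started in normal form: no
first contracted redex: a beta-redex


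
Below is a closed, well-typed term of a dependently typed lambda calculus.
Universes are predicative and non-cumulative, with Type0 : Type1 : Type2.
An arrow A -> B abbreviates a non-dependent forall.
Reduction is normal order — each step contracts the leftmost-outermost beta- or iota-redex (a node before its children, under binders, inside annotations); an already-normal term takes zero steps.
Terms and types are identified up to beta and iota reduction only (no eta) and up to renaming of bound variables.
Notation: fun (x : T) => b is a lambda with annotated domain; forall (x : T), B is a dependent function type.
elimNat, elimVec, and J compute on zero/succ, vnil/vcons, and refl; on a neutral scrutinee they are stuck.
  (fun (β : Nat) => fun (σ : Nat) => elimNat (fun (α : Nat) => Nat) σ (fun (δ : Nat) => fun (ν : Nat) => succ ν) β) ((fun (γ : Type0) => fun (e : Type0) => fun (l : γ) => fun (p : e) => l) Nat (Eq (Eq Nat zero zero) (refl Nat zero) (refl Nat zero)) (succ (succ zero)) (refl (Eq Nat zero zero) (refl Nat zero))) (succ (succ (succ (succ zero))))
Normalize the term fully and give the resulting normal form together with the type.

resulting normal form:
  succ (succ (succ (succ (succ (succ zero)))))
the term's type:
  Nat
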